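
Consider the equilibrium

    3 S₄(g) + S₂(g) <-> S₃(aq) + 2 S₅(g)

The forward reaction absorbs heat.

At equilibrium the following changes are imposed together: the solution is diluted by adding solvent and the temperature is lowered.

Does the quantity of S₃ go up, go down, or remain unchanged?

Dilution lowers every aqueous concentration by the same factor. Δn_aq = 1 − 0 = +1, so the system shifts toward the side with more dissolved moles — to the right.
The forward reaction is endothermic. Lowering T favours the exothermic direction — shift to the left.
The two effects oppose each other, so the net shift — and hence the change in S₃ — cannot be determined from the given information.

cannot be determined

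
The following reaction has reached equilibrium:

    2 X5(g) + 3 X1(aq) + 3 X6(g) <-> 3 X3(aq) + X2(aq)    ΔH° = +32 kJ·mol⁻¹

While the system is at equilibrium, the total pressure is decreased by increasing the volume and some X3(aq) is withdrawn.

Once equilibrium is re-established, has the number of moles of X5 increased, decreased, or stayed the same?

cannot be determined

Gas moles: reactants 5, products 0 (Δn_gas = -5). Expansion shifts the system toward the side with more moles of gas — to the left.
Removing X3 (aq), a product, drives the reaction to the right.
The two effects oppose each other, so the net shift — and hence the change in X5 — cannot be determined from the given information.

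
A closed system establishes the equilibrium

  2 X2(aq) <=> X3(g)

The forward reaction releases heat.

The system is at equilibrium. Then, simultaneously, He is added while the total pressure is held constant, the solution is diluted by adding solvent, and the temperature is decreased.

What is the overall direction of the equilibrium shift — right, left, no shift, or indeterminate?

Adding inert gas at constant total pressure expands the volume and lowers every reacting partial pressure. With Δn_gas = 1 − 0 = +1, Q moves away from K toward the side with fewer gas moles, so the system shifts toward the side with more gas moles — to the right.
Dilution lowers every aqueous concentration by the same factor. Δn_aq = 0 − 2 = -2, so the system shifts toward the side with more dissolved moles — to the left.
The forward reaction is exothermic. Lowering T favours the exothermic direction — shift to the right.
The individual effects push in opposite directions; without quantitative information the net direction cannot be determined.

cannot be determined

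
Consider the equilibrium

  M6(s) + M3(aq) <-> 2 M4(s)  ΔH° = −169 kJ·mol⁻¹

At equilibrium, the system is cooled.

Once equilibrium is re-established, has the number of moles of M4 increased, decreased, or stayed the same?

increases

The forward reaction is exothermic. Lowering T favours the exothermic direction — shift to the right.
The net shift is to the right. M4 is a product, so its amount increases.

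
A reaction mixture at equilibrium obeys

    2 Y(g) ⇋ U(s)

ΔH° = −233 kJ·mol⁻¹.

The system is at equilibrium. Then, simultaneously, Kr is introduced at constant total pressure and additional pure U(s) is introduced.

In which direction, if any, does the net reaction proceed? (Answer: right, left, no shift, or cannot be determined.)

Adding inert gas at constant total pressure expands the volume and lowers every reacting partial pressure. With Δn_gas = 0 − 2 = -2, Q moves away from K toward the side with fewer gas moles, so the system shifts toward the side with more gas moles — to the left.
U is a pure solid; its activity is 1 regardless of amount, so Q is unaffected — no shift from this change.
Only the nonzero effect(s) matter; the net shift is to the left.

left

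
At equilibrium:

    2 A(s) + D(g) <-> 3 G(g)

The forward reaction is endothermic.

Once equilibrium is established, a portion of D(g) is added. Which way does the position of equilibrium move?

right

Adding D (g), a reactant, drives the reaction to the right.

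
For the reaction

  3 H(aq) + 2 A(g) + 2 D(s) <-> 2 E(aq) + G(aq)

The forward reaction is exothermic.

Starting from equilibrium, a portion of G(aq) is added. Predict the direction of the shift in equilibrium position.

Adding G (aq), a product, drives the reaction to the left.

left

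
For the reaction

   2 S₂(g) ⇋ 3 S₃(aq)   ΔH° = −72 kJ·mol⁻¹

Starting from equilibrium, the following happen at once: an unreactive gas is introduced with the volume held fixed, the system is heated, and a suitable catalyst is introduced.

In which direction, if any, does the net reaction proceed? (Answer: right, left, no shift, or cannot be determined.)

left

At constant volume, adding an inert gas leaves every reacting species' partial pressure unchanged, so Q is unchanged — no shift from this change.
The forward reaction is exothermic. Raising T favours the endothermic direction — shift to the left.
A catalyst speeds both forward and reverse rates equally; it changes neither Q nor K — no shift from this change.
Only the nonzero effect(s) matter; the net shift is to the left.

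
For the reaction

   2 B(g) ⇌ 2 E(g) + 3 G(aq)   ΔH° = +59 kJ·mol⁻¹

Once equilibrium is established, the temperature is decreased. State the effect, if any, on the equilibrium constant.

decreases

K depends on temperature via the van 't Hoff relation. The forward reaction is endothermic, so lowering T decreases K.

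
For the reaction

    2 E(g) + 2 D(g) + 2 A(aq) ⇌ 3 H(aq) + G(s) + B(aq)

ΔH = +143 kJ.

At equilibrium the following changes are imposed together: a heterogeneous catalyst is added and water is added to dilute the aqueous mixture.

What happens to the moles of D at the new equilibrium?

decreases

A catalyst speeds both forward and reverse rates equally; it changes neither Q nor K — no shift from this change.
Dilution lowers every aqueous concentration by the same factor. Δn_aq = 4 − 2 = +2, so the system shifts toward the side with more dissolved moles — to the right.
The net shift is to the right. D is a reactant, so its amount decreases.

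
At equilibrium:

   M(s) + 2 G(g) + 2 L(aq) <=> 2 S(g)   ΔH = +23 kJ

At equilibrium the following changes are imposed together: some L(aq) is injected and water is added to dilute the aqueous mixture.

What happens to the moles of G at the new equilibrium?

Adding L (aq), a reactant, drives the reaction to the right.
Dilution lowers every aqueous concentration by the same factor. Δn_aq = 0 − 2 = -2, so the system shifts toward the side with more dissolved moles — to the left.
The two effects oppose each other, so the net shift — and hence the change in G — cannot be determined from the given information.

cannot be determined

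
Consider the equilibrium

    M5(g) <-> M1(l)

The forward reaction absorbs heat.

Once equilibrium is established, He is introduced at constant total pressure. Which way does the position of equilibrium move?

left

Adding inert gas at constant total pressure expands the volume and lowers every reacting partial pressure. With Δn_gas = 0 − 1 = -1, Q moves away from K toward the side with fewer gas moles, so the system shifts toward the side with more gas moles — to the left.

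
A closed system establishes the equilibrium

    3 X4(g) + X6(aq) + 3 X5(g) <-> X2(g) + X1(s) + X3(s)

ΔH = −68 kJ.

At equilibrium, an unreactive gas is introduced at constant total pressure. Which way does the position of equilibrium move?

left

Adding inert gas at constant total pressure expands the volume and lowers every reacting partial pressure. With Δn_gas = 1 − 6 = -5, Q moves away from K toward the side with fewer gas moles, so the system shifts toward the side with more gas moles — to the left.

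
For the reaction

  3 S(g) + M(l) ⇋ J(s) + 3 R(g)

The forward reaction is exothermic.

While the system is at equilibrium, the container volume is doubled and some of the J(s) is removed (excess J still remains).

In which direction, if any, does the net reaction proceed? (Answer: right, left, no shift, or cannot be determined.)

no shift

Gas moles: reactants 3, products 3. Δn_gas = 0, so a volume change leaves Q equal to K — no shift from this change.
J is a pure solid; its activity is 1 regardless of amount, so Q is unaffected — no shift from this change.
None of the changes alters Q relative to K, so there is no net shift.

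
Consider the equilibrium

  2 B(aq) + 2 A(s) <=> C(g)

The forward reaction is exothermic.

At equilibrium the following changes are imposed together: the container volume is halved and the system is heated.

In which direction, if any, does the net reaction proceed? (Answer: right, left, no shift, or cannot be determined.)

left

Gas moles: reactants 0, products 1 (Δn_gas = +1). Compression shifts the system toward the side with fewer moles of gas — to the left.
The forward reaction is exothermic. Raising T favours the endothermic direction — shift to the left.
All effects act in the same direction — net shift to the left.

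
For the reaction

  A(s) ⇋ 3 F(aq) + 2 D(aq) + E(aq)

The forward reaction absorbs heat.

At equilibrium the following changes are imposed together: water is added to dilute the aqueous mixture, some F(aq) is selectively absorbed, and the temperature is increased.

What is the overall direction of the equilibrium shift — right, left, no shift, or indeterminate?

right

Dilution lowers every aqueous concentration by the same factor. Δn_aq = 6 − 0 = +6, so the system shifts toward the side with more dissolved moles — to the right.
Removing F (aq), a product, drives the reaction to the right.
The forward reaction is endothermic. Raising T favours the endothermic direction — shift to the right.
All effects act in the same direction — net shift to the right.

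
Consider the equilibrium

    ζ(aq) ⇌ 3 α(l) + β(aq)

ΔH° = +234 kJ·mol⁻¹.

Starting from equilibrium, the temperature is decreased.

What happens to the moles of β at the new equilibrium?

The forward reaction is endothermic. Lowering T favours the exothermic direction — shift to the left.
The net shift is to the left. β is a product, so its amount decreases.

decreases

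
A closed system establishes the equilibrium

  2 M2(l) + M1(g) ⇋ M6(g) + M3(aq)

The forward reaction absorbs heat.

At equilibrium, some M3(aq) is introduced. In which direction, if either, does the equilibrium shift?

left

Adding M3 (aq), a product, drives the reaction to the left.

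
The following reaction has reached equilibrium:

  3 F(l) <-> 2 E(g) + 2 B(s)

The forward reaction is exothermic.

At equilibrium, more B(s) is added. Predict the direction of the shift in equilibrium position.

no shift

B is a pure solid; its activity is 1 regardless of amount, so Q is unaffected — no shift from this change.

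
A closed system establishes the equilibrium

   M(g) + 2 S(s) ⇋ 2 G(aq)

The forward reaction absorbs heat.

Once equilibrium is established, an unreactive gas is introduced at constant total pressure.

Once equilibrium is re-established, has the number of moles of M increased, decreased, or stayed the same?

increases

Adding inert gas at constant total pressure expands the volume and lowers every reacting partial pressure. With Δn_gas = 0 − 1 = -1, Q moves away from K toward the side with fewer gas moles, so the system shifts toward the side with more gas moles — to the left.
The net shift is to the left. M is a reactant, so its amount increases.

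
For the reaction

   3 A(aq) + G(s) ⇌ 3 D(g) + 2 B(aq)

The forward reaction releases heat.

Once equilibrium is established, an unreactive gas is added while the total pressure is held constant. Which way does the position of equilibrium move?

right

Adding inert gas at constant total pressure expands the volume and lowers every reacting partial pressure. With Δn_gas = 3 − 0 = +3, Q moves away from K toward the side with fewer gas moles, so the system shifts toward the side with more gas moles — to the right.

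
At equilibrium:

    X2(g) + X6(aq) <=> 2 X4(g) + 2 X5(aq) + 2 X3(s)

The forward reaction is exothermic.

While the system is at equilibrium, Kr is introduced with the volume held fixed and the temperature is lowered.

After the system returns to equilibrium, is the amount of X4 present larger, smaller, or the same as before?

increases

At constant volume, adding an inert gas leaves every reacting species' partial pressure unchanged, so Q is unchanged — no shift from this change.
The forward reaction is exothermic. Lowering T favours the exothermic direction — shift to the right.
The net shift is to the right. X4 is a product, so its amount increases.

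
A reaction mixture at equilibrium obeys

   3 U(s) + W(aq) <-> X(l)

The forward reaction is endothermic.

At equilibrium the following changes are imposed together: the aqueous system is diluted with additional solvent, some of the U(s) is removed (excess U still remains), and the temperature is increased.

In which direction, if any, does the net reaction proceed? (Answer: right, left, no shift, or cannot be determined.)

Dilution lowers every aqueous concentration by the same factor. Δn_aq = 0 − 1 = -1, so the system shifts toward the side with more dissolved moles — to the left.
U is a pure solid; its activity is 1 regardless of amount, so Q is unaffected — no shift from this change.
The forward reaction is endothermic. Raising T favours the endothermic direction — shift to the right.
The individual effects push in opposite directions; without quantitative information the net direction cannot be determined.

cannot be determined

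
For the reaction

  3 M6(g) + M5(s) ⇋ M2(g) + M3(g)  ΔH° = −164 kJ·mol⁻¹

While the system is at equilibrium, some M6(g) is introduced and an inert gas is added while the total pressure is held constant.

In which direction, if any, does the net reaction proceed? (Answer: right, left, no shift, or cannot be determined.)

Adding M6 (g), a reactant, drives the reaction to the right.
Adding inert gas at constant total pressure expands the volume and lowers every reacting partial pressure. With Δn_gas = 2 − 3 = -1, Q moves away from K toward the side with fewer gas moles, so the system shifts toward the side with more gas moles — to the left.
The individual effects push in opposite directions; without quantitative information the net direction cannot be determined.

cannot be determined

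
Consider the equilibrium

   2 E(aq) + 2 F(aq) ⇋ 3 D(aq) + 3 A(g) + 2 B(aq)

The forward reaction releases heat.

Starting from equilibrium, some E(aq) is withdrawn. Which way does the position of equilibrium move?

Removing E (aq), a reactant, drives the reaction to the left.

left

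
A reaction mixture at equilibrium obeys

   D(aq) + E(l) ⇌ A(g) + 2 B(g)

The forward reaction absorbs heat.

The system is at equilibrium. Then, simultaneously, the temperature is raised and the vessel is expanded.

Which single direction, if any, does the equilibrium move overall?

The forward reaction is endothermic. Raising T favours the endothermic direction — shift to the right.
Gas moles: reactants 0, products 3 (Δn_gas = +3). Expansion shifts the system toward the side with more moles of gas — to the right.
All effects act in the same direction — net shift to the right.

right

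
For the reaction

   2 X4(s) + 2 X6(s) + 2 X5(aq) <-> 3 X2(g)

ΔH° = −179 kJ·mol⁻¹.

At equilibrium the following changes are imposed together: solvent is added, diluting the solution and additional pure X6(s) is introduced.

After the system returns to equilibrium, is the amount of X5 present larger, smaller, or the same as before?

Dilution lowers every aqueous concentration by the same factor. Δn_aq = 0 − 2 = -2, so the system shifts toward the side with more dissolved moles — to the left.
X6 is a pure solid; its activity is 1 regardless of amount, so Q is unaffected — no shift from this change.
The net shift is to the left. X5 is a reactant, so its amount increases.

increases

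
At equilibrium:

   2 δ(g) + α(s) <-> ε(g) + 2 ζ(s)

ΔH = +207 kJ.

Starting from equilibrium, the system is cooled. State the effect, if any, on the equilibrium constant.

K depends on temperature via the van 't Hoff relation. The forward reaction is endothermic, so lowering T decreases K.

decreases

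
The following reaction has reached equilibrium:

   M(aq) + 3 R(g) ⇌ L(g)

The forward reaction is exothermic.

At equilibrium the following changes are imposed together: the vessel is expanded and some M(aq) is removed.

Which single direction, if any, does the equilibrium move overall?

Gas moles: reactants 3, products 1 (Δn_gas = -2). Expansion shifts the system toward the side with more moles of gas — to the left.
Removing M (aq), a reactant, drives the reaction to the left.
All effects act in the same direction — net shift to the left.

left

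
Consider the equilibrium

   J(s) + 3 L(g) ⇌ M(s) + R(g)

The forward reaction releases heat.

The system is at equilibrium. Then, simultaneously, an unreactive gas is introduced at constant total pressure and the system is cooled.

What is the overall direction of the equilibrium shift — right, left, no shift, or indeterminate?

cannot be determined

Adding inert gas at constant total pressure expands the volume and lowers every reacting partial pressure. With Δn_gas = 1 − 3 = -2, Q moves away from K toward the side with fewer gas moles, so the system shifts toward the side with more gas moles — to the left.
The forward reaction is exothermic. Lowering T favours the exothermic direction — shift to the right.
The individual effects push in opposite directions; without quantitative information the net direction cannot be determined.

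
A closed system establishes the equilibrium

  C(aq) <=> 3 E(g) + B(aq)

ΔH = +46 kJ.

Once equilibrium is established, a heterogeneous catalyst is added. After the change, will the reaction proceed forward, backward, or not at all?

no shift

A catalyst speeds both forward and reverse rates equally; it changes neither Q nor K — no shift from this change.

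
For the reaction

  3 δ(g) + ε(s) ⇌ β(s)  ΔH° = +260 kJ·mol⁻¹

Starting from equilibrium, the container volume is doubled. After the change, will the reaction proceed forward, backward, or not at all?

Gas moles: reactants 3, products 0 (Δn_gas = -3). Expansion shifts the system toward the side with more moles of gas — to the left.

left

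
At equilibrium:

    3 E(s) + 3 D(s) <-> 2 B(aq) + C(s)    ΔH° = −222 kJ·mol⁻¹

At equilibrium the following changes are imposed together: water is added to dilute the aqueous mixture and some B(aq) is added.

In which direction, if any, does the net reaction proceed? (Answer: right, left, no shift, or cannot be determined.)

cannot be determined

Dilution lowers every aqueous concentration by the same factor. Δn_aq = 2 − 0 = +2, so the system shifts toward the side with more dissolved moles — to the right.
Adding B (aq), a product, drives the reaction to the left.
The individual effects push in opposite directions; without quantitative information the net direction cannot be determined.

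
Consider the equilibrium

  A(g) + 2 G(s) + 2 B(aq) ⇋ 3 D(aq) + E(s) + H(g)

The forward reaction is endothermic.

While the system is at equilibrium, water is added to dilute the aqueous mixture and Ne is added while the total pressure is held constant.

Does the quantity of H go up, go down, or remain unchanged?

Dilution lowers every aqueous concentration by the same factor. Δn_aq = 3 − 2 = +1, so the system shifts toward the side with more dissolved moles — to the right.
Adding inert gas at constant total pressure expands the volume, scaling every reacting partial pressure by the same factor. Δn_gas = 1 − 1 = 0, so Q is unchanged — no shift.
The net shift is to the right. H is a product, so its amount increases.

increases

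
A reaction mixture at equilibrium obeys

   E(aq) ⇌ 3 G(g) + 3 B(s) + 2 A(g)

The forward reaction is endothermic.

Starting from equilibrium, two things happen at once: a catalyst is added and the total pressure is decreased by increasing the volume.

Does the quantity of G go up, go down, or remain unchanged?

increases

A catalyst speeds both forward and reverse rates equally; it changes neither Q nor K — no shift from this change.
Gas moles: reactants 0, products 5 (Δn_gas = +5). Expansion shifts the system toward the side with more moles of gas — to the right.
The net shift is to the right. G is a product, so its amount increases.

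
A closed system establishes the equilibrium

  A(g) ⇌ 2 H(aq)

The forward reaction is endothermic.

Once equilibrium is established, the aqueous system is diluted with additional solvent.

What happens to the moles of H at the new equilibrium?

increases

Dilution lowers every aqueous concentration by the same factor. Δn_aq = 2 − 0 = +2, so the system shifts toward the side with more dissolved moles — to the right.
The net shift is to the right. H is a product, so its amount increases.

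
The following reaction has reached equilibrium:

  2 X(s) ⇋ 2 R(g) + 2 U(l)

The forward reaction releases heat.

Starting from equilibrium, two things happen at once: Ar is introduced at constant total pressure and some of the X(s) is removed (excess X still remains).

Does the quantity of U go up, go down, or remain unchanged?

Adding inert gas at constant total pressure expands the volume and lowers every reacting partial pressure. With Δn_gas = 2 − 0 = +2, Q moves away from K toward the side with fewer gas moles, so the system shifts toward the side with more gas moles — to the right.
X is a pure solid; its activity is 1 regardless of amount, so Q is unaffected — no shift from this change.
The net shift is to the right. U is a product, so its amount increases.

increases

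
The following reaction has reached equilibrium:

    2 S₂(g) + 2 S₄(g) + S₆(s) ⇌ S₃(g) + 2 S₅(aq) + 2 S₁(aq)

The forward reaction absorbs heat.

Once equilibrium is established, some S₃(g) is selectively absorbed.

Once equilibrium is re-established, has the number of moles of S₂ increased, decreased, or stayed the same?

decreases

Removing S₃ (g), a product, drives the reaction to the right.
The net shift is to the right. S₂ is a reactant, so its amount decreases.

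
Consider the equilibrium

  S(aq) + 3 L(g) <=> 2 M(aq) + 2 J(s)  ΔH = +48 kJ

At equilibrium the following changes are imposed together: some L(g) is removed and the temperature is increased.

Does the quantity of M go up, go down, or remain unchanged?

Removing L (g), a reactant, drives the reaction to the left.
The forward reaction is endothermic. Raising T favours the endothermic direction — shift to the right.
The two effects oppose each other, so the net shift — and hence the change in M — cannot be determined from the given information.

cannot be determined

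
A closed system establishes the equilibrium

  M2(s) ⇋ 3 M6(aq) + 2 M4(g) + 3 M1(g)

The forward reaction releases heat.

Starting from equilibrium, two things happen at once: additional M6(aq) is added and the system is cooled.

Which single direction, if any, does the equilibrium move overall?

Adding M6 (aq), a product, drives the reaction to the left.
The forward reaction is exothermic. Lowering T favours the exothermic direction — shift to the right.
The individual effects push in opposite directions; without quantitative information the net direction cannot be determined.

cannot be determined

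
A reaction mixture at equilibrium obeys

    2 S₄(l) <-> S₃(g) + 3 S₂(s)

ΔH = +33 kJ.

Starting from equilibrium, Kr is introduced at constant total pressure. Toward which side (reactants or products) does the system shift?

right

Adding inert gas at constant total pressure expands the volume and lowers every reacting partial pressure. With Δn_gas = 1 − 0 = +1, Q moves away from K toward the side with fewer gas moles, so the system shifts toward the side with more gas moles — to the right.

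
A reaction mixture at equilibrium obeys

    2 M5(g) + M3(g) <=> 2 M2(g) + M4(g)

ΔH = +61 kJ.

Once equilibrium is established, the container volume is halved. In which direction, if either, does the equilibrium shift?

no shift

Gas moles: reactants 3, products 3. Δn_gas = 0, so a volume change leaves Q equal to K — no shift from this change.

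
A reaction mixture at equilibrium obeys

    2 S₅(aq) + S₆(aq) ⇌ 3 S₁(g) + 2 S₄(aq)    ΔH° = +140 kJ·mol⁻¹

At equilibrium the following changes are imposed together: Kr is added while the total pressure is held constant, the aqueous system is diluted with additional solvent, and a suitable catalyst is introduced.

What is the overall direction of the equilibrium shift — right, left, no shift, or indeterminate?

Adding inert gas at constant total pressure expands the volume and lowers every reacting partial pressure. With Δn_gas = 3 − 0 = +3, Q moves away from K toward the side with fewer gas moles, so the system shifts toward the side with more gas moles — to the right.
Dilution lowers every aqueous concentration by the same factor. Δn_aq = 2 − 3 = -1, so the system shifts toward the side with more dissolved moles — to the left.
A catalyst speeds both forward and reverse rates equally; it changes neither Q nor K — no shift from this change.
The individual effects push in opposite directions; without quantitative information the net direction cannot be determined.

cannot be determined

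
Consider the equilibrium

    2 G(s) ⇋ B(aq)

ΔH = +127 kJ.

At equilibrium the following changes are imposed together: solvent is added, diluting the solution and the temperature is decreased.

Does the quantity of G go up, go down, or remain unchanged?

cannot be determined

Dilution lowers every aqueous concentration by the same factor. Δn_aq = 1 − 0 = +1, so the system shifts toward the side with more dissolved moles — to the right.
The forward reaction is endothermic. Lowering T favours the exothermic direction — shift to the left.
The two effects oppose each other, so the net shift — and hence the change in G — cannot be determined from the given information.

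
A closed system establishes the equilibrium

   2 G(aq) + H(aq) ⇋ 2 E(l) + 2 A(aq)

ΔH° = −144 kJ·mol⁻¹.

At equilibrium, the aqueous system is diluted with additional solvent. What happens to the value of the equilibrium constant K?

The equilibrium constant depends only on temperature. This perturbation may move the position of equilibrium, but since T is unchanged, K itself is unchanged.

unchanged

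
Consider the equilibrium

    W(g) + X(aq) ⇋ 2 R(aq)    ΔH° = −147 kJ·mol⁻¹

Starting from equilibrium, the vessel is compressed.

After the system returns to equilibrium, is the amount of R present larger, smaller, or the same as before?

increases

Gas moles: reactants 1, products 0 (Δn_gas = -1). Compression shifts the system toward the side with fewer moles of gas — to the right.
The net shift is to the right. R is a product, so its amount increases.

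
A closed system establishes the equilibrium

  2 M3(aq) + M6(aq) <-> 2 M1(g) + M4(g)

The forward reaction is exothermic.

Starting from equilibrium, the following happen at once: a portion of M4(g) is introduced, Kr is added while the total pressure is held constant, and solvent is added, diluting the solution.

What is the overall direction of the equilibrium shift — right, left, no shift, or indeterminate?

cannot be determined

Adding M4 (g), a product, drives the reaction to the left.
Adding inert gas at constant total pressure expands the volume and lowers every reacting partial pressure. With Δn_gas = 3 − 0 = +3, Q moves away from K toward the side with fewer gas moles, so the system shifts toward the side with more gas moles — to the right.
Dilution lowers every aqueous concentration by the same factor. Δn_aq = 0 − 3 = -3, so the system shifts toward the side with more dissolved moles — to the left.
The individual effects push in opposite directions; without quantitative information the net direction cannot be determined.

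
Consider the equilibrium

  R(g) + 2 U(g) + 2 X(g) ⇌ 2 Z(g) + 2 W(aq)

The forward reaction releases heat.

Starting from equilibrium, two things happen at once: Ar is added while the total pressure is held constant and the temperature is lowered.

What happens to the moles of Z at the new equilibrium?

Adding inert gas at constant total pressure expands the volume and lowers every reacting partial pressure. With Δn_gas = 2 − 5 = -3, Q moves away from K toward the side with fewer gas moles, so the system shifts toward the side with more gas moles — to the left.
The forward reaction is exothermic. Lowering T favours the exothermic direction — shift to the right.
The two effects oppose each other, so the net shift — and hence the change in Z — cannot be determined from the given information.

cannot be determined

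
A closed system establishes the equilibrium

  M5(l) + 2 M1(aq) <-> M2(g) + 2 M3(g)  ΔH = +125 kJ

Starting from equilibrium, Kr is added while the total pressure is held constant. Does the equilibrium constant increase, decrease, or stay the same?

The equilibrium constant depends only on temperature. This perturbation may move the position of equilibrium, but since T is unchanged, K itself is unchanged.

unchanged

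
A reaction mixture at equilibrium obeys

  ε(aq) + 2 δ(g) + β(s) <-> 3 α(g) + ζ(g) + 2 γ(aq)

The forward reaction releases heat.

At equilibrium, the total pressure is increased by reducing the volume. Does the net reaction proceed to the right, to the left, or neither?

Gas moles: reactants 2, products 4 (Δn_gas = +2). Compression shifts the system toward the side with fewer moles of gas — to the left.

left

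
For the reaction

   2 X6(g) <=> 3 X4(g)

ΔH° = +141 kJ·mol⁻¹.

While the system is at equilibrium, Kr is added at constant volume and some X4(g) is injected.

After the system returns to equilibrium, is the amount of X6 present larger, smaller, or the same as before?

increases

At constant volume, adding an inert gas leaves every reacting species' partial pressure unchanged, so Q is unchanged — no shift from this change.
Adding X4 (g), a product, drives the reaction to the left.
The net shift is to the left. X6 is a reactant, so its amount increases.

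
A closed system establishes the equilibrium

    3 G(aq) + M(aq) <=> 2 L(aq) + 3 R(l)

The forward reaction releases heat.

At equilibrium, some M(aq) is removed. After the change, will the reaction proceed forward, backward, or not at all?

left

Removing M (aq), a reactant, drives the reaction to the left.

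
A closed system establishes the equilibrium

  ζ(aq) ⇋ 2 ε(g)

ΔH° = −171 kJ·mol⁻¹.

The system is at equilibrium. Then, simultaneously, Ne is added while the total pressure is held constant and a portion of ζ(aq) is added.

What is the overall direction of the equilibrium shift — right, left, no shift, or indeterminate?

right

Adding inert gas at constant total pressure expands the volume and lowers every reacting partial pressure. With Δn_gas = 2 − 0 = +2, Q moves away from K toward the side with fewer gas moles, so the system shifts toward the side with more gas moles — to the right.
Adding ζ (aq), a reactant, drives the reaction to the right.
All effects act in the same direction — net shift to the right.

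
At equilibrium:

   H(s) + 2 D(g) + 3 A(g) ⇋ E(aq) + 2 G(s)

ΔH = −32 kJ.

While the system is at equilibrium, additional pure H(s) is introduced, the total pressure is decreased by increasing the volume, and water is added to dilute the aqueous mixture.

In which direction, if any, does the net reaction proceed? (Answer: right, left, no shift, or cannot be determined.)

H is a pure solid; its activity is 1 regardless of amount, so Q is unaffected — no shift from this change.
Gas moles: reactants 5, products 0 (Δn_gas = -5). Expansion shifts the system toward the side with more moles of gas — to the left.
Dilution lowers every aqueous concentration by the same factor. Δn_aq = 1 − 0 = +1, so the system shifts toward the side with more dissolved moles — to the right.
The individual effects push in opposite directions; without quantitative information the net direction cannot be determined.

cannot be determined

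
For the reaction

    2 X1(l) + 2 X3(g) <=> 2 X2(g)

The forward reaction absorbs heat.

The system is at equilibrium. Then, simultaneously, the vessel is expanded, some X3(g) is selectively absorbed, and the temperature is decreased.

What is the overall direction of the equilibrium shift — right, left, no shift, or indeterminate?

Gas moles: reactants 2, products 2. Δn_gas = 0, so a volume change leaves Q equal to K — no shift from this change.
Removing X3 (g), a reactant, drives the reaction to the left.
The forward reaction is endothermic. Lowering T favours the exothermic direction — shift to the left.
Only the nonzero effect(s) matter; the net shift is to the left.

left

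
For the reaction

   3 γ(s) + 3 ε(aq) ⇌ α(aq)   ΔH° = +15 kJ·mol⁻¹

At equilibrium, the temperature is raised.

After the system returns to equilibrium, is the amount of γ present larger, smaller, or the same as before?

decreases

The forward reaction is endothermic. Raising T favours the endothermic direction — shift to the right.
The net shift is to the right. γ is a reactant, so its amount decreases.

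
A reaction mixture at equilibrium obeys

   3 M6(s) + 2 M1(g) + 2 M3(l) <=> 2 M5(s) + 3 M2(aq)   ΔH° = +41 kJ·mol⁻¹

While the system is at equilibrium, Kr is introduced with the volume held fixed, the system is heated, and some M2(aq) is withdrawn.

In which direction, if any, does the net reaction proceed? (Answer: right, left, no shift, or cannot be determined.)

right

At constant volume, adding an inert gas leaves every reacting species' partial pressure unchanged, so Q is unchanged — no shift from this change.
The forward reaction is endothermic. Raising T favours the endothermic direction — shift to the right.
Removing M2 (aq), a product, drives the reaction to the right.
Only the nonzero effect(s) matter; the net shift is to the right.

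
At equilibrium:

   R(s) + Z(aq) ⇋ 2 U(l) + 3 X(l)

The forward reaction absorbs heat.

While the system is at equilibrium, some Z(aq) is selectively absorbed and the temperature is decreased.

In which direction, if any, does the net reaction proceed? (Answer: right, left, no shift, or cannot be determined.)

Removing Z (aq), a reactant, drives the reaction to the left.
The forward reaction is endothermic. Lowering T favours the exothermic direction — shift to the left.
All effects act in the same direction — net shift to the left.

left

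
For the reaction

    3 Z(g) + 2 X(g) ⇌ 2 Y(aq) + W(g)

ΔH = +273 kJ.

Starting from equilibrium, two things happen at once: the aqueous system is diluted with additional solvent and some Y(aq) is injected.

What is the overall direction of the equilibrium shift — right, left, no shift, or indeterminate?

cannot be determined

Dilution lowers every aqueous concentration by the same factor. Δn_aq = 2 − 0 = +2, so the system shifts toward the side with more dissolved moles — to the right.
Adding Y (aq), a product, drives the reaction to the left.
The individual effects push in opposite directions; without quantitative information the net direction cannot be determined.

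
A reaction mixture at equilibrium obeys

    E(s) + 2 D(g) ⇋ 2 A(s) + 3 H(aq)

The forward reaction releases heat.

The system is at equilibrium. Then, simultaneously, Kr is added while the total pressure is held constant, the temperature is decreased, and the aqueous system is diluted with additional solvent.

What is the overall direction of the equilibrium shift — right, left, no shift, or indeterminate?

Adding inert gas at constant total pressure expands the volume and lowers every reacting partial pressure. With Δn_gas = 0 − 2 = -2, Q moves away from K toward the side with fewer gas moles, so the system shifts toward the side with more gas moles — to the left.
The forward reaction is exothermic. Lowering T favours the exothermic direction — shift to the right.
Dilution lowers every aqueous concentration by the same factor. Δn_aq = 3 − 0 = +3, so the system shifts toward the side with more dissolved moles — to the right.
The individual effects push in opposite directions; without quantitative information the net direction cannot be determined.

cannot be determined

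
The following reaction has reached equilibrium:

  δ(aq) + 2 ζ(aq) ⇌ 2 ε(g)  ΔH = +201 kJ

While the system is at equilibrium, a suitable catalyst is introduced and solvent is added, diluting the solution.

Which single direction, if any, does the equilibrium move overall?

A catalyst speeds both forward and reverse rates equally; it changes neither Q nor K — no shift from this change.
Dilution lowers every aqueous concentration by the same factor. Δn_aq = 0 − 3 = -3, so the system shifts toward the side with more dissolved moles — to the left.
Only the nonzero effect(s) matter; the net shift is to the left.

left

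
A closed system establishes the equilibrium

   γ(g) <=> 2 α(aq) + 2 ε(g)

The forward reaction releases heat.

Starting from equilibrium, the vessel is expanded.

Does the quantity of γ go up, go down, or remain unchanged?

Gas moles: reactants 1, products 2 (Δn_gas = +1). Expansion shifts the system toward the side with more moles of gas — to the right.
The net shift is to the right. γ is a reactant, so its amount decreases.

decreases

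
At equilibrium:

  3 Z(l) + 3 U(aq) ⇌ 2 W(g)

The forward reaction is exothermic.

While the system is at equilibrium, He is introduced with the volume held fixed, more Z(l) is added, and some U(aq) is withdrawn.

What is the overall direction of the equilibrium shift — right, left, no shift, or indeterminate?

At constant volume, adding an inert gas leaves every reacting species' partial pressure unchanged, so Q is unchanged — no shift from this change.
Z is a pure liquid; its activity is 1 regardless of amount, so Q is unaffected — no shift from this change.
Removing U (aq), a reactant, drives the reaction to the left.
Only the nonzero effect(s) matter; the net shift is to the left.

left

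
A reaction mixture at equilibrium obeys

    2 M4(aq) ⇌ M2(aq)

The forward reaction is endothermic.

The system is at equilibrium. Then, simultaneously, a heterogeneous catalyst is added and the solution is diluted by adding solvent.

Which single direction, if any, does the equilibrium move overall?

left

A catalyst speeds both forward and reverse rates equally; it changes neither Q nor K — no shift from this change.
Dilution lowers every aqueous concentration by the same factor. Δn_aq = 1 − 2 = -1, so the system shifts toward the side with more dissolved moles — to the left.
Only the nonzero effect(s) matter; the net shift is to the left.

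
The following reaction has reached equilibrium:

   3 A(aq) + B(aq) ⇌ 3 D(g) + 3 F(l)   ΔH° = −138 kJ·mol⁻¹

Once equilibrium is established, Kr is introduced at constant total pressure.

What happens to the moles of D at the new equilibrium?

Adding inert gas at constant total pressure expands the volume and lowers every reacting partial pressure. With Δn_gas = 3 − 0 = +3, Q moves away from K toward the side with fewer gas moles, so the system shifts toward the side with more gas moles — to the right.
The net shift is to the right. D is a product, so its amount increases.

increases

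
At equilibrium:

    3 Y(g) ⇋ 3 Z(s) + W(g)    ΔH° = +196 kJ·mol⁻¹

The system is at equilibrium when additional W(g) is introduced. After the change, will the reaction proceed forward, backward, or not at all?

Adding W (g), a product, drives the reaction to the left.

left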